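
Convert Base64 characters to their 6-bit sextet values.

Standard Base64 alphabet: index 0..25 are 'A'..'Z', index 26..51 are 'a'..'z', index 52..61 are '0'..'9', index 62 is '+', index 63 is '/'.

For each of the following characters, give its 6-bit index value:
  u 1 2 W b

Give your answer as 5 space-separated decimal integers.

Answer: 46 53 54 22 27

Derivation:
'u': a..z range, 26 + ord('u') − ord('a') = 46
'1': 0..9 range, 52 + ord('1') − ord('0') = 53
'2': 0..9 range, 52 + ord('2') − ord('0') = 54
'W': A..Z range, ord('W') − ord('A') = 22
'b': a..z range, 26 + ord('b') − ord('a') = 27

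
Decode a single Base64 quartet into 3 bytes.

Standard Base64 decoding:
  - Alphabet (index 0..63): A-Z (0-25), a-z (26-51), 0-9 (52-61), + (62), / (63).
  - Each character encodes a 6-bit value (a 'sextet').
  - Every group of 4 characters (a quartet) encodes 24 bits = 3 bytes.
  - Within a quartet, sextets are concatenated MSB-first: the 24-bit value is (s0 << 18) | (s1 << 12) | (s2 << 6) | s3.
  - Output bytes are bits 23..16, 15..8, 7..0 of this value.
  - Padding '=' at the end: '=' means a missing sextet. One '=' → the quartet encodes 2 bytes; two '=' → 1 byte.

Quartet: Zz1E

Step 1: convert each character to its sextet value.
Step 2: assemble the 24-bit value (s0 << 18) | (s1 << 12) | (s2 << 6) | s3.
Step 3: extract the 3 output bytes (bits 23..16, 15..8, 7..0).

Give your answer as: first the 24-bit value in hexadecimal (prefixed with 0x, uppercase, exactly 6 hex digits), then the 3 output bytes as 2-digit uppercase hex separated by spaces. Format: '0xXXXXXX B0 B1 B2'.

Answer: 0x673D44 67 3D 44

Derivation:
Sextets: Z=25, z=51, 1=53, E=4
24-bit: (25<<18) | (51<<12) | (53<<6) | 4
      = 0x640000 | 0x033000 | 0x000D40 | 0x000004
      = 0x673D44
Bytes: (v>>16)&0xFF=67, (v>>8)&0xFF=3D, v&0xFF=44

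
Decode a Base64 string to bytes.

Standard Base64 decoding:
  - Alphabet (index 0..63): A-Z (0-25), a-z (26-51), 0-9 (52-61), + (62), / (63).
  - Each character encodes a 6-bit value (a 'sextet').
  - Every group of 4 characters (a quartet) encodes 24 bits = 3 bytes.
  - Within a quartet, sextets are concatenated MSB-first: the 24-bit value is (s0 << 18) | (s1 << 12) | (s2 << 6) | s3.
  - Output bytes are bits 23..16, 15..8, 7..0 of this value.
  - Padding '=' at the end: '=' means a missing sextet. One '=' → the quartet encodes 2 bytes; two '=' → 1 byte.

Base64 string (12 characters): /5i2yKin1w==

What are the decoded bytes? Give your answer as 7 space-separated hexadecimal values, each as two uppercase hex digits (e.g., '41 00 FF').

After char 0 ('/'=63): chars_in_quartet=1 acc=0x3F bytes_emitted=0
After char 1 ('5'=57): chars_in_quartet=2 acc=0xFF9 bytes_emitted=0
After char 2 ('i'=34): chars_in_quartet=3 acc=0x3FE62 bytes_emitted=0
After char 3 ('2'=54): chars_in_quartet=4 acc=0xFF98B6 -> emit FF 98 B6, reset; bytes_emitted=3
After char 4 ('y'=50): chars_in_quartet=1 acc=0x32 bytes_emitted=3
After char 5 ('K'=10): chars_in_quartet=2 acc=0xC8A bytes_emitted=3
After char 6 ('i'=34): chars_in_quartet=3 acc=0x322A2 bytes_emitted=3
After char 7 ('n'=39): chars_in_quartet=4 acc=0xC8A8A7 -> emit C8 A8 A7, reset; bytes_emitted=6
After char 8 ('1'=53): chars_in_quartet=1 acc=0x35 bytes_emitted=6
After char 9 ('w'=48): chars_in_quartet=2 acc=0xD70 bytes_emitted=6
Padding '==': partial quartet acc=0xD70 -> emit D7; bytes_emitted=7

Answer: FF 98 B6 C8 A8 A7 D7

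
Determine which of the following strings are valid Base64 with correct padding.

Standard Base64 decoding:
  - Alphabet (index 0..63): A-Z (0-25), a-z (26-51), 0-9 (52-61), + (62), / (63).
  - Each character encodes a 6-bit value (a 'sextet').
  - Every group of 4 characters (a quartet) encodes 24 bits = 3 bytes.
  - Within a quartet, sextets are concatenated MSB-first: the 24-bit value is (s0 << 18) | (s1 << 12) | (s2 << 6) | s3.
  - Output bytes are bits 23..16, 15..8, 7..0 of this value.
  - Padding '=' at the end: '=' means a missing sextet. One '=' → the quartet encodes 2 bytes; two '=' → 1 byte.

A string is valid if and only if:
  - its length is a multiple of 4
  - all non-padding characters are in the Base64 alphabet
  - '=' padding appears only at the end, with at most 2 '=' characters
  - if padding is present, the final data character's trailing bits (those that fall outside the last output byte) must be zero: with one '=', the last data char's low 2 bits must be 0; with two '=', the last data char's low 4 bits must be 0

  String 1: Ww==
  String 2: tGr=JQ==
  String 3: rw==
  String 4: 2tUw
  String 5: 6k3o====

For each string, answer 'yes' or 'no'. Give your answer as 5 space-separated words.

Answer: yes no yes yes no

Derivation:
String 1: 'Ww==' → valid
String 2: 'tGr=JQ==' → invalid (bad char(s): ['=']; '=' in middle)
String 3: 'rw==' → valid
String 4: '2tUw' → valid
String 5: '6k3o====' → invalid (4 pad chars (max 2))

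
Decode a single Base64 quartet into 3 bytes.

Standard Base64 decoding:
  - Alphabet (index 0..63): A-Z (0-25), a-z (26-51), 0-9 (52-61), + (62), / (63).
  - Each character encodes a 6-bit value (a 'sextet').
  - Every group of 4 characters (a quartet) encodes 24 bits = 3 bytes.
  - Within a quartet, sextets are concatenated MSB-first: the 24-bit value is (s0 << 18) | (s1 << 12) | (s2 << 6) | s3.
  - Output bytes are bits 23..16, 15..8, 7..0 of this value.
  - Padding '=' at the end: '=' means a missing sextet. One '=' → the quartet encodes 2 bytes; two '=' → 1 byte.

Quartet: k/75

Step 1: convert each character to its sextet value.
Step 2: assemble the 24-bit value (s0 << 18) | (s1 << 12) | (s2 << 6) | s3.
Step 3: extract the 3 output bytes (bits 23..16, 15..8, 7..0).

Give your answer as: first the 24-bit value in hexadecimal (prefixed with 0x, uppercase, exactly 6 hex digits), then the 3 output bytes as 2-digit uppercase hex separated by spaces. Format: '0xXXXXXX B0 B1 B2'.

Answer: 0x93FEF9 93 FE F9

Derivation:
Sextets: k=36, /=63, 7=59, 5=57
24-bit: (36<<18) | (63<<12) | (59<<6) | 57
      = 0x900000 | 0x03F000 | 0x000EC0 | 0x000039
      = 0x93FEF9
Bytes: (v>>16)&0xFF=93, (v>>8)&0xFF=FE, v&0xFF=F9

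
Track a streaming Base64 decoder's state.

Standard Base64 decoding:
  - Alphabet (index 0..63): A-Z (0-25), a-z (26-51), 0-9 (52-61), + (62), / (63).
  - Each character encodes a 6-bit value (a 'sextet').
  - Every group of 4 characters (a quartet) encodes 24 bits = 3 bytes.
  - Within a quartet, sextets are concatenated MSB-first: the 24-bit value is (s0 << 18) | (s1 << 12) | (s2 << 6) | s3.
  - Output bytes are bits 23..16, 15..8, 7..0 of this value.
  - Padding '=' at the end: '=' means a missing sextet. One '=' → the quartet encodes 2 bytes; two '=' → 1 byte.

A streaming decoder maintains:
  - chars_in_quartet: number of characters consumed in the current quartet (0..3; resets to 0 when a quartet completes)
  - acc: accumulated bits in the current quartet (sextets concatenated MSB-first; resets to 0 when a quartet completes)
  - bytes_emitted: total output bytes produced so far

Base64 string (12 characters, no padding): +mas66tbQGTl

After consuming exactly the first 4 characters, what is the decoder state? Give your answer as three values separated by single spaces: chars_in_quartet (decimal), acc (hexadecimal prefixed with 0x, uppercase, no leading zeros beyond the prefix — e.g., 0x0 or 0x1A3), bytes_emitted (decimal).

Answer: 0 0x0 3

Derivation:
After char 0 ('+'=62): chars_in_quartet=1 acc=0x3E bytes_emitted=0
After char 1 ('m'=38): chars_in_quartet=2 acc=0xFA6 bytes_emitted=0
After char 2 ('a'=26): chars_in_quartet=3 acc=0x3E99A bytes_emitted=0
After char 3 ('s'=44): chars_in_quartet=4 acc=0xFA66AC -> emit FA 66 AC, reset; bytes_emitted=3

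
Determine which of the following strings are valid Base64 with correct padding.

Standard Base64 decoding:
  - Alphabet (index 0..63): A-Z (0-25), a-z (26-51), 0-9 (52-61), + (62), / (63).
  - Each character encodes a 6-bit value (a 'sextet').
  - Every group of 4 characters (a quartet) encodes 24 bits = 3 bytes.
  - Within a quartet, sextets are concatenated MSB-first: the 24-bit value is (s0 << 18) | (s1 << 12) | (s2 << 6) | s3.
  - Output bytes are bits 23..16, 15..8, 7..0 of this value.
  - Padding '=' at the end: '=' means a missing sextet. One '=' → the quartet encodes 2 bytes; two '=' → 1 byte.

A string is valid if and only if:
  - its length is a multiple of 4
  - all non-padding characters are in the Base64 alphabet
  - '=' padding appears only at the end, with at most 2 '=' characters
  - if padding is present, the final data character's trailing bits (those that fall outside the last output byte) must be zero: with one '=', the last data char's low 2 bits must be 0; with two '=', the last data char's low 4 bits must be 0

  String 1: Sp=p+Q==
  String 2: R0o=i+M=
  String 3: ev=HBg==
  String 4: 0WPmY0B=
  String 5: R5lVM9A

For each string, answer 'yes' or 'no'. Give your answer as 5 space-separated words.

String 1: 'Sp=p+Q==' → invalid (bad char(s): ['=']; '=' in middle)
String 2: 'R0o=i+M=' → invalid (bad char(s): ['=']; '=' in middle)
String 3: 'ev=HBg==' → invalid (bad char(s): ['=']; '=' in middle)
String 4: '0WPmY0B=' → invalid (bad trailing bits)
String 5: 'R5lVM9A' → invalid (len=7 not mult of 4)

Answer: no no no no no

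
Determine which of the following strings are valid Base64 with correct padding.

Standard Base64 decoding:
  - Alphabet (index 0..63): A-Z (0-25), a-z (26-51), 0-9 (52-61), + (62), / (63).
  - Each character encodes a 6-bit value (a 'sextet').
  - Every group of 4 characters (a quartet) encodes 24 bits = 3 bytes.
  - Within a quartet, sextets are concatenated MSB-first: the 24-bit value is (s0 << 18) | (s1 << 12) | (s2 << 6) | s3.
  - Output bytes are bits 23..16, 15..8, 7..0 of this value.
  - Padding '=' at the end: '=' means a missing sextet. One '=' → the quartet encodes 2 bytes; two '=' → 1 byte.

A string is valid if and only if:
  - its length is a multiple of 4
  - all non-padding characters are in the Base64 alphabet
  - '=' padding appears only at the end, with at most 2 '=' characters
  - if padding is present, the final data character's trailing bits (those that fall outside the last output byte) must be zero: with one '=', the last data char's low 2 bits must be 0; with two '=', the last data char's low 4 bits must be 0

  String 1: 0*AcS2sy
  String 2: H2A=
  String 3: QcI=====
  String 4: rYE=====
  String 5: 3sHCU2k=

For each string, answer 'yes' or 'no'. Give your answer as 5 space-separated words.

Answer: no yes no no yes

Derivation:
String 1: '0*AcS2sy' → invalid (bad char(s): ['*'])
String 2: 'H2A=' → valid
String 3: 'QcI=====' → invalid (5 pad chars (max 2))
String 4: 'rYE=====' → invalid (5 pad chars (max 2))
String 5: '3sHCU2k=' → valid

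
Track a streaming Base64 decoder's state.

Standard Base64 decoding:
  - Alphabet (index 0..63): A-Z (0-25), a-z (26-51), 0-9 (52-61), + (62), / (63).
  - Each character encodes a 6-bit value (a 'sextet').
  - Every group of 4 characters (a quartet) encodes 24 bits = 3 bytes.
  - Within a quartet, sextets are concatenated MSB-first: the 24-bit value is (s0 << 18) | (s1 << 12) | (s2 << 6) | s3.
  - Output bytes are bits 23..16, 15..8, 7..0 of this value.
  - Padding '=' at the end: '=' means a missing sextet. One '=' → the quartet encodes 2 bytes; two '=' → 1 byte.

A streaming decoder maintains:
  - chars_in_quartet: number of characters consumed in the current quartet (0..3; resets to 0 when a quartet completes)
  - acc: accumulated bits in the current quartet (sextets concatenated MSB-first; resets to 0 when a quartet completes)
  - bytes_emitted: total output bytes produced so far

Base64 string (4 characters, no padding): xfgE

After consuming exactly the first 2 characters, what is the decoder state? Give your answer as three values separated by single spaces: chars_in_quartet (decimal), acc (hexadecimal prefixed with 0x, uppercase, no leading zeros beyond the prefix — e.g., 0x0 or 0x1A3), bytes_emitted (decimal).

Answer: 2 0xC5F 0

Derivation:
After char 0 ('x'=49): chars_in_quartet=1 acc=0x31 bytes_emitted=0
After char 1 ('f'=31): chars_in_quartet=2 acc=0xC5F bytes_emitted=0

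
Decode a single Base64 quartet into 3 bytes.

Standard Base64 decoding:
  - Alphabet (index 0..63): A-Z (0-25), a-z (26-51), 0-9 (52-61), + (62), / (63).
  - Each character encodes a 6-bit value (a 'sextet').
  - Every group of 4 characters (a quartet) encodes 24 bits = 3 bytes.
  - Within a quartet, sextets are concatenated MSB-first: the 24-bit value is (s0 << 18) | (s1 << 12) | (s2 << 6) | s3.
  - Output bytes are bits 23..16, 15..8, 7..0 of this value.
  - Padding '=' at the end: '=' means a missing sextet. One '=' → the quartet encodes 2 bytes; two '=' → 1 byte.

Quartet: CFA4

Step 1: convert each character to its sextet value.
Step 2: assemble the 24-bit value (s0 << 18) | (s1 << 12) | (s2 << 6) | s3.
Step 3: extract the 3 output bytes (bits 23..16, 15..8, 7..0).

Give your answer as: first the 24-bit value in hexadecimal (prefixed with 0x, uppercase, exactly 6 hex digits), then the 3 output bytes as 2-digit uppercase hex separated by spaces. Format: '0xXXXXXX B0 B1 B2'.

Sextets: C=2, F=5, A=0, 4=56
24-bit: (2<<18) | (5<<12) | (0<<6) | 56
      = 0x080000 | 0x005000 | 0x000000 | 0x000038
      = 0x085038
Bytes: (v>>16)&0xFF=08, (v>>8)&0xFF=50, v&0xFF=38

Answer: 0x085038 08 50 38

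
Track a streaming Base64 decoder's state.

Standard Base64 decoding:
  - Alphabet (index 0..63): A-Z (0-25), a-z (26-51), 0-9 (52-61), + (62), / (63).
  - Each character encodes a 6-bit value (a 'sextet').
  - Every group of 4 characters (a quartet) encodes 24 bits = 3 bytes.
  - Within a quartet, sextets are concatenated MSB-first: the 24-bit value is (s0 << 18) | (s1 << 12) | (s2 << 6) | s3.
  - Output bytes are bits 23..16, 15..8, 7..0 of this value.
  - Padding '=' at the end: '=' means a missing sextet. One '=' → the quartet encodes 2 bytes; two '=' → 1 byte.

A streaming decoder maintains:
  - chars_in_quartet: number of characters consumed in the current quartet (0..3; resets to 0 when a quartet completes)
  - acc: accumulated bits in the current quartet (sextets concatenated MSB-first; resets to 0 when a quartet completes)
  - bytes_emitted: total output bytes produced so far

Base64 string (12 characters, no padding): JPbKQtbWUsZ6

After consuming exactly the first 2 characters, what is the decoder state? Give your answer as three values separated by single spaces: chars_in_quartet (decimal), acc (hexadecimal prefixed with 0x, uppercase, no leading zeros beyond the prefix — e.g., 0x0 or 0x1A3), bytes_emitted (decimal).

Answer: 2 0x24F 0

Derivation:
After char 0 ('J'=9): chars_in_quartet=1 acc=0x9 bytes_emitted=0
After char 1 ('P'=15): chars_in_quartet=2 acc=0x24F bytes_emitted=0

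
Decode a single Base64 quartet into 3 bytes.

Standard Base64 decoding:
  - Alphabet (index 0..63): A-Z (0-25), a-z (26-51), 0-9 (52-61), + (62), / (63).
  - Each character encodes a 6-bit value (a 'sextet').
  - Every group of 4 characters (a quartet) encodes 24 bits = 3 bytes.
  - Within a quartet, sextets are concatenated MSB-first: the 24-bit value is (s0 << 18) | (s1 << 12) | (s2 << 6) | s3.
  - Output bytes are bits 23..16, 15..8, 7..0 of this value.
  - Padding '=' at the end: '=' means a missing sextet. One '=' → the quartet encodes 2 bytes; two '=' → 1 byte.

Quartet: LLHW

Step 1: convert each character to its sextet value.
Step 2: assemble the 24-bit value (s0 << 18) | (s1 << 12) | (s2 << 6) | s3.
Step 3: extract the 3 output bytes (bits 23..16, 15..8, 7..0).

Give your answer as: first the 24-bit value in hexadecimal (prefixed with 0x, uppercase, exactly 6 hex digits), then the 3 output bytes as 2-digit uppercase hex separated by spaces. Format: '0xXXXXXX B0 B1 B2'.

Answer: 0x2CB1D6 2C B1 D6

Derivation:
Sextets: L=11, L=11, H=7, W=22
24-bit: (11<<18) | (11<<12) | (7<<6) | 22
      = 0x2C0000 | 0x00B000 | 0x0001C0 | 0x000016
      = 0x2CB1D6
Bytes: (v>>16)&0xFF=2C, (v>>8)&0xFF=B1, v&0xFF=D6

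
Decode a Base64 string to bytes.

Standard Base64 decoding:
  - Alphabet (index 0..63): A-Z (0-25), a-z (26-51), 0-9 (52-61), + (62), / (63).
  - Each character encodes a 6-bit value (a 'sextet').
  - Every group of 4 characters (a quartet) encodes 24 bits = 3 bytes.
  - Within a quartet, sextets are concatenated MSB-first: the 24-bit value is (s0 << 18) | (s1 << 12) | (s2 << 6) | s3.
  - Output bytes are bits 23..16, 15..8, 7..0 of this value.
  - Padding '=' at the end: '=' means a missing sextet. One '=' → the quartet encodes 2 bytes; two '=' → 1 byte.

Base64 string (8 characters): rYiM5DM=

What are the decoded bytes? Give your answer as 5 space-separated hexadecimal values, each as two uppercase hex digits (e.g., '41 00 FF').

After char 0 ('r'=43): chars_in_quartet=1 acc=0x2B bytes_emitted=0
After char 1 ('Y'=24): chars_in_quartet=2 acc=0xAD8 bytes_emitted=0
After char 2 ('i'=34): chars_in_quartet=3 acc=0x2B622 bytes_emitted=0
After char 3 ('M'=12): chars_in_quartet=4 acc=0xAD888C -> emit AD 88 8C, reset; bytes_emitted=3
After char 4 ('5'=57): chars_in_quartet=1 acc=0x39 bytes_emitted=3
After char 5 ('D'=3): chars_in_quartet=2 acc=0xE43 bytes_emitted=3
After char 6 ('M'=12): chars_in_quartet=3 acc=0x390CC bytes_emitted=3
Padding '=': partial quartet acc=0x390CC -> emit E4 33; bytes_emitted=5

Answer: AD 88 8C E4 33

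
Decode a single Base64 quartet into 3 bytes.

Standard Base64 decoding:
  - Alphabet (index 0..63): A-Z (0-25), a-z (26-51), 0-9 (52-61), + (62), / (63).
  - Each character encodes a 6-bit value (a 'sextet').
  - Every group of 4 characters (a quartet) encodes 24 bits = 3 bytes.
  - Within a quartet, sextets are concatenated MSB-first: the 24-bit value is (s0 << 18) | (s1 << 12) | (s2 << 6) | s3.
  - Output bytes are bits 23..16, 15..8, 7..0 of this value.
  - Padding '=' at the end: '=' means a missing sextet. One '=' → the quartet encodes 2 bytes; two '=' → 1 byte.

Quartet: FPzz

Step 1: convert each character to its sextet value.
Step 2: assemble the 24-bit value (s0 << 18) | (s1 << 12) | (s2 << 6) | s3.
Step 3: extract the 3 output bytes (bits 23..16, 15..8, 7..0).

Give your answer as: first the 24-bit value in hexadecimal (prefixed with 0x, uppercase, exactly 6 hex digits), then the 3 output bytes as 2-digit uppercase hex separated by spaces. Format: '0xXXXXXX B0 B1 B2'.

Answer: 0x14FCF3 14 FC F3

Derivation:
Sextets: F=5, P=15, z=51, z=51
24-bit: (5<<18) | (15<<12) | (51<<6) | 51
      = 0x140000 | 0x00F000 | 0x000CC0 | 0x000033
      = 0x14FCF3
Bytes: (v>>16)&0xFF=14, (v>>8)&0xFF=FC, v&0xFF=F3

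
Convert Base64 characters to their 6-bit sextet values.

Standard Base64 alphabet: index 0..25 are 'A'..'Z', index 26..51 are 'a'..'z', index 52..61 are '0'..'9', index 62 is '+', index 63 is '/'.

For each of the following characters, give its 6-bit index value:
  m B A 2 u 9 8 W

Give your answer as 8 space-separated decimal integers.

Answer: 38 1 0 54 46 61 60 22

Derivation:
'm': a..z range, 26 + ord('m') − ord('a') = 38
'B': A..Z range, ord('B') − ord('A') = 1
'A': A..Z range, ord('A') − ord('A') = 0
'2': 0..9 range, 52 + ord('2') − ord('0') = 54
'u': a..z range, 26 + ord('u') − ord('a') = 46
'9': 0..9 range, 52 + ord('9') − ord('0') = 61
'8': 0..9 range, 52 + ord('8') − ord('0') = 60
'W': A..Z range, ord('W') − ord('A') = 22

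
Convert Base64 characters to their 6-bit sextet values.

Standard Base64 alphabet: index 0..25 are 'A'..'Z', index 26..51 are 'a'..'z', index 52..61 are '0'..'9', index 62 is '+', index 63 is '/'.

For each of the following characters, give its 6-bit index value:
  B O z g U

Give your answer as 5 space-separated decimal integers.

'B': A..Z range, ord('B') − ord('A') = 1
'O': A..Z range, ord('O') − ord('A') = 14
'z': a..z range, 26 + ord('z') − ord('a') = 51
'g': a..z range, 26 + ord('g') − ord('a') = 32
'U': A..Z range, ord('U') − ord('A') = 20

Answer: 1 14 51 32 20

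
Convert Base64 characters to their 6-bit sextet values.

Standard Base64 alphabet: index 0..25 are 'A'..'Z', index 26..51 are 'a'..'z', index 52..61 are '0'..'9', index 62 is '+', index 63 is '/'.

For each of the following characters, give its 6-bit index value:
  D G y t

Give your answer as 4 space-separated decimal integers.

'D': A..Z range, ord('D') − ord('A') = 3
'G': A..Z range, ord('G') − ord('A') = 6
'y': a..z range, 26 + ord('y') − ord('a') = 50
't': a..z range, 26 + ord('t') − ord('a') = 45

Answer: 3 6 50 45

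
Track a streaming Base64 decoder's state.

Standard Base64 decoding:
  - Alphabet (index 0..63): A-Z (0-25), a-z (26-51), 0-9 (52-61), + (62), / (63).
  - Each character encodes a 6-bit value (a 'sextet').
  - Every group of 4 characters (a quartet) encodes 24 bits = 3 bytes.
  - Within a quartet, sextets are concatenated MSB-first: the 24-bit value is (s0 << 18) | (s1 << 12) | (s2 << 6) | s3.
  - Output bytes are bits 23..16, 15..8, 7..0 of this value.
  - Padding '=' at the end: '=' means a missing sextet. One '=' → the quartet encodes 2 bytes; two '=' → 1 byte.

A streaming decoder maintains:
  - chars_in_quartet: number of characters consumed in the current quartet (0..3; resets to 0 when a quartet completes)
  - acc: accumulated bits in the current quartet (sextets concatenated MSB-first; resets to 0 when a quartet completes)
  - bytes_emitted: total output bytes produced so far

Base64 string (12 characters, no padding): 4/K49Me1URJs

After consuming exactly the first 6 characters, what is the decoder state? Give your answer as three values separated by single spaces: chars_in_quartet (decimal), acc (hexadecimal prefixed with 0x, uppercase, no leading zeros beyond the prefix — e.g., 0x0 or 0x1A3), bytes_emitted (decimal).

Answer: 2 0xF4C 3

Derivation:
After char 0 ('4'=56): chars_in_quartet=1 acc=0x38 bytes_emitted=0
After char 1 ('/'=63): chars_in_quartet=2 acc=0xE3F bytes_emitted=0
After char 2 ('K'=10): chars_in_quartet=3 acc=0x38FCA bytes_emitted=0
After char 3 ('4'=56): chars_in_quartet=4 acc=0xE3F2B8 -> emit E3 F2 B8, reset; bytes_emitted=3
After char 4 ('9'=61): chars_in_quartet=1 acc=0x3D bytes_emitted=3
After char 5 ('M'=12): chars_in_quartet=2 acc=0xF4C bytes_emitted=3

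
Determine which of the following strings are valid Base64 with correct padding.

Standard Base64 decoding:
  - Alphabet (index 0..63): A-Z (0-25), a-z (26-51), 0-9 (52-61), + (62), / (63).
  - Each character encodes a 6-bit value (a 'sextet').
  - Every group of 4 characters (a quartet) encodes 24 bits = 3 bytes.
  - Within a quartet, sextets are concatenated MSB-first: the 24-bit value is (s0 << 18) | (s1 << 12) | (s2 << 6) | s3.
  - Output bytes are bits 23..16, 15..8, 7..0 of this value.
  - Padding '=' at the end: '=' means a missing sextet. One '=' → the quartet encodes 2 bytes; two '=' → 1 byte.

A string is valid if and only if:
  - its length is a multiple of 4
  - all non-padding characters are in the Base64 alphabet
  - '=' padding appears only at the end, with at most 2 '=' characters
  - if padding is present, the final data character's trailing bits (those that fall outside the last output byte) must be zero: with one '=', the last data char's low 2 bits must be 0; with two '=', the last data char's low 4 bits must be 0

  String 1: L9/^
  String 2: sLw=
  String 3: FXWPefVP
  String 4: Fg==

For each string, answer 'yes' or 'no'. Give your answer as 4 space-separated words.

String 1: 'L9/^' → invalid (bad char(s): ['^'])
String 2: 'sLw=' → valid
String 3: 'FXWPefVP' → valid
String 4: 'Fg==' → valid

Answer: no yes yes yes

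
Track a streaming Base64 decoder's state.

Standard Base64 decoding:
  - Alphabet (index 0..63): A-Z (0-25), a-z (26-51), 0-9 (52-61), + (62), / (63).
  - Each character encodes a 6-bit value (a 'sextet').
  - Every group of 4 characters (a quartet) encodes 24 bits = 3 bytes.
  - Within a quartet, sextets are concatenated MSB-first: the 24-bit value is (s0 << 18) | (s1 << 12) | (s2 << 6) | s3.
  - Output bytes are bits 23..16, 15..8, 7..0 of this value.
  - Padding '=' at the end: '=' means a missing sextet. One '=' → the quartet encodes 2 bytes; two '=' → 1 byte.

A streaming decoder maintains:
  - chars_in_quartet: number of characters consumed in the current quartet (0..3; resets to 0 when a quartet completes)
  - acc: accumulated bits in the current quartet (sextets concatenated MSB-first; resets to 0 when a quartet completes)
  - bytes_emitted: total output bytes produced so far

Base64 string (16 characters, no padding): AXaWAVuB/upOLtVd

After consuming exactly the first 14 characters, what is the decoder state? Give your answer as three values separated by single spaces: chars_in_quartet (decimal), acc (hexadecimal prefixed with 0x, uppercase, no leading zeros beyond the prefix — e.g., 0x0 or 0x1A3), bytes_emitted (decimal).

After char 0 ('A'=0): chars_in_quartet=1 acc=0x0 bytes_emitted=0
After char 1 ('X'=23): chars_in_quartet=2 acc=0x17 bytes_emitted=0
After char 2 ('a'=26): chars_in_quartet=3 acc=0x5DA bytes_emitted=0
After char 3 ('W'=22): chars_in_quartet=4 acc=0x17696 -> emit 01 76 96, reset; bytes_emitted=3
After char 4 ('A'=0): chars_in_quartet=1 acc=0x0 bytes_emitted=3
After char 5 ('V'=21): chars_in_quartet=2 acc=0x15 bytes_emitted=3
After char 6 ('u'=46): chars_in_quartet=3 acc=0x56E bytes_emitted=3
After char 7 ('B'=1): chars_in_quartet=4 acc=0x15B81 -> emit 01 5B 81, reset; bytes_emitted=6
After char 8 ('/'=63): chars_in_quartet=1 acc=0x3F bytes_emitted=6
After char 9 ('u'=46): chars_in_quartet=2 acc=0xFEE bytes_emitted=6
After char 10 ('p'=41): chars_in_quartet=3 acc=0x3FBA9 bytes_emitted=6
After char 11 ('O'=14): chars_in_quartet=4 acc=0xFEEA4E -> emit FE EA 4E, reset; bytes_emitted=9
After char 12 ('L'=11): chars_in_quartet=1 acc=0xB bytes_emitted=9
After char 13 ('t'=45): chars_in_quartet=2 acc=0x2ED bytes_emitted=9

Answer: 2 0x2ED 9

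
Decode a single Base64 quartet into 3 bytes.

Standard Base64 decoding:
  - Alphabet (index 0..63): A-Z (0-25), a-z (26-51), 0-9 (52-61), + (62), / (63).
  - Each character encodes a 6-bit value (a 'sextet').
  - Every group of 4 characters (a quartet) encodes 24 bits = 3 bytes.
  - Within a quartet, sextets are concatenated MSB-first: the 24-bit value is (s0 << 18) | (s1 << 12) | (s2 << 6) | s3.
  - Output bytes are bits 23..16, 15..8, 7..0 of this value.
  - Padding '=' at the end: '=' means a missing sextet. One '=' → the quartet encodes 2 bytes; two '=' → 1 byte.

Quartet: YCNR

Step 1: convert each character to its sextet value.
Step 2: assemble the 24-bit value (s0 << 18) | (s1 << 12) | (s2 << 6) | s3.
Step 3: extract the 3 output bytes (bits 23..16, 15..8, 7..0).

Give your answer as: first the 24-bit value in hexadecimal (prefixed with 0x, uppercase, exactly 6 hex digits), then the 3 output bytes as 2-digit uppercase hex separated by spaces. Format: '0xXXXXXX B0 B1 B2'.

Answer: 0x602351 60 23 51

Derivation:
Sextets: Y=24, C=2, N=13, R=17
24-bit: (24<<18) | (2<<12) | (13<<6) | 17
      = 0x600000 | 0x002000 | 0x000340 | 0x000011
      = 0x602351
Bytes: (v>>16)&0xFF=60, (v>>8)&0xFF=23, v&0xFF=51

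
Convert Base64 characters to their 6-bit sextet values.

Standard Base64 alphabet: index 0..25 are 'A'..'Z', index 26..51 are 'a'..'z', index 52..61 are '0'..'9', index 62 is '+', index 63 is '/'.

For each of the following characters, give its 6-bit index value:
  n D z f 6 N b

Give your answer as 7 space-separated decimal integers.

'n': a..z range, 26 + ord('n') − ord('a') = 39
'D': A..Z range, ord('D') − ord('A') = 3
'z': a..z range, 26 + ord('z') − ord('a') = 51
'f': a..z range, 26 + ord('f') − ord('a') = 31
'6': 0..9 range, 52 + ord('6') − ord('0') = 58
'N': A..Z range, ord('N') − ord('A') = 13
'b': a..z range, 26 + ord('b') − ord('a') = 27

Answer: 39 3 51 31 58 13 27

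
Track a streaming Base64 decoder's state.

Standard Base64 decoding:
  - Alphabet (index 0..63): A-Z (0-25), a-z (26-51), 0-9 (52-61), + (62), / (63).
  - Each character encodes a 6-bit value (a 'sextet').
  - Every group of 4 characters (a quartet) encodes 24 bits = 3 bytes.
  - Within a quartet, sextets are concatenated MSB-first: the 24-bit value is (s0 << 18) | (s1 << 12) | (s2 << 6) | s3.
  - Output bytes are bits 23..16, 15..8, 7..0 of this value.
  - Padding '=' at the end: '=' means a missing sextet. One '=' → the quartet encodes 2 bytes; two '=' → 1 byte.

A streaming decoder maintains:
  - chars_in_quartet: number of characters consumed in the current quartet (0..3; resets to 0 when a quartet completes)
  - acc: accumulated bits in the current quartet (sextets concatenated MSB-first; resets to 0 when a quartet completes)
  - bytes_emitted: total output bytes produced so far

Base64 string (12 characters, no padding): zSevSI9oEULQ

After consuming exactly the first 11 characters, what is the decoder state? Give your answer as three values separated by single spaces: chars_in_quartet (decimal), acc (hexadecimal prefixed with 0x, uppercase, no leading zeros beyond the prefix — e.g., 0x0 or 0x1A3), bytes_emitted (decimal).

Answer: 3 0x450B 6

Derivation:
After char 0 ('z'=51): chars_in_quartet=1 acc=0x33 bytes_emitted=0
After char 1 ('S'=18): chars_in_quartet=2 acc=0xCD2 bytes_emitted=0
After char 2 ('e'=30): chars_in_quartet=3 acc=0x3349E bytes_emitted=0
After char 3 ('v'=47): chars_in_quartet=4 acc=0xCD27AF -> emit CD 27 AF, reset; bytes_emitted=3
After char 4 ('S'=18): chars_in_quartet=1 acc=0x12 bytes_emitted=3
After char 5 ('I'=8): chars_in_quartet=2 acc=0x488 bytes_emitted=3
After char 6 ('9'=61): chars_in_quartet=3 acc=0x1223D bytes_emitted=3
After char 7 ('o'=40): chars_in_quartet=4 acc=0x488F68 -> emit 48 8F 68, reset; bytes_emitted=6
After char 8 ('E'=4): chars_in_quartet=1 acc=0x4 bytes_emitted=6
After char 9 ('U'=20): chars_in_quartet=2 acc=0x114 bytes_emitted=6
After char 10 ('L'=11): chars_in_quartet=3 acc=0x450B bytes_emitted=6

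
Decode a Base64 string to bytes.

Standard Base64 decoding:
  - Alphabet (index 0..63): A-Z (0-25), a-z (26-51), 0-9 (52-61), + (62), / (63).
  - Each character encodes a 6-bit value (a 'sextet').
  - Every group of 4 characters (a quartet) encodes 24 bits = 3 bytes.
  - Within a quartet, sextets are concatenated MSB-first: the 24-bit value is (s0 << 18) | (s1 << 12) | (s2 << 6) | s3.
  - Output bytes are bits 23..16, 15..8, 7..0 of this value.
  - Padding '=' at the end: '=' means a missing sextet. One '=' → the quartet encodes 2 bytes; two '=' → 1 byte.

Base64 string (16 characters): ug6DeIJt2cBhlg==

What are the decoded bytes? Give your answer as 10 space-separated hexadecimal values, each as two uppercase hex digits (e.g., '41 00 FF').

After char 0 ('u'=46): chars_in_quartet=1 acc=0x2E bytes_emitted=0
After char 1 ('g'=32): chars_in_quartet=2 acc=0xBA0 bytes_emitted=0
After char 2 ('6'=58): chars_in_quartet=3 acc=0x2E83A bytes_emitted=0
After char 3 ('D'=3): chars_in_quartet=4 acc=0xBA0E83 -> emit BA 0E 83, reset; bytes_emitted=3
After char 4 ('e'=30): chars_in_quartet=1 acc=0x1E bytes_emitted=3
After char 5 ('I'=8): chars_in_quartet=2 acc=0x788 bytes_emitted=3
After char 6 ('J'=9): chars_in_quartet=3 acc=0x1E209 bytes_emitted=3
After char 7 ('t'=45): chars_in_quartet=4 acc=0x78826D -> emit 78 82 6D, reset; bytes_emitted=6
After char 8 ('2'=54): chars_in_quartet=1 acc=0x36 bytes_emitted=6
After char 9 ('c'=28): chars_in_quartet=2 acc=0xD9C bytes_emitted=6
After char 10 ('B'=1): chars_in_quartet=3 acc=0x36701 bytes_emitted=6
After char 11 ('h'=33): chars_in_quartet=4 acc=0xD9C061 -> emit D9 C0 61, reset; bytes_emitted=9
After char 12 ('l'=37): chars_in_quartet=1 acc=0x25 bytes_emitted=9
After char 13 ('g'=32): chars_in_quartet=2 acc=0x960 bytes_emitted=9
Padding '==': partial quartet acc=0x960 -> emit 96; bytes_emitted=10

Answer: BA 0E 83 78 82 6D D9 C0 61 96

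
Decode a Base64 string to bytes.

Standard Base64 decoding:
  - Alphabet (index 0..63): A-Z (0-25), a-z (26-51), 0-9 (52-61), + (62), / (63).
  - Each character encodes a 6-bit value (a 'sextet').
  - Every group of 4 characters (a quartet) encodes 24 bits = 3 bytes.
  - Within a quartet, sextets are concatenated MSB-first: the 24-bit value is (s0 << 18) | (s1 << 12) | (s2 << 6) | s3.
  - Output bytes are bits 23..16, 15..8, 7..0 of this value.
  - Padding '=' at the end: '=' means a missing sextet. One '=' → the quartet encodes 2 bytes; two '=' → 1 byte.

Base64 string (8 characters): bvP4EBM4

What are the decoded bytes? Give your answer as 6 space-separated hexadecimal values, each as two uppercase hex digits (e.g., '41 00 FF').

After char 0 ('b'=27): chars_in_quartet=1 acc=0x1B bytes_emitted=0
After char 1 ('v'=47): chars_in_quartet=2 acc=0x6EF bytes_emitted=0
After char 2 ('P'=15): chars_in_quartet=3 acc=0x1BBCF bytes_emitted=0
After char 3 ('4'=56): chars_in_quartet=4 acc=0x6EF3F8 -> emit 6E F3 F8, reset; bytes_emitted=3
After char 4 ('E'=4): chars_in_quartet=1 acc=0x4 bytes_emitted=3
After char 5 ('B'=1): chars_in_quartet=2 acc=0x101 bytes_emitted=3
After char 6 ('M'=12): chars_in_quartet=3 acc=0x404C bytes_emitted=3
After char 7 ('4'=56): chars_in_quartet=4 acc=0x101338 -> emit 10 13 38, reset; bytes_emitted=6

Answer: 6E F3 F8 10 13 38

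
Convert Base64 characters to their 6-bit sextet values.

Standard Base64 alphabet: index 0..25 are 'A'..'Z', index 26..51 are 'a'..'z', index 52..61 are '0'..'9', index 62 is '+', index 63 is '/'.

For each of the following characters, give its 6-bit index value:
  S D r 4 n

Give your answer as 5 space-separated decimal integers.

Answer: 18 3 43 56 39

Derivation:
'S': A..Z range, ord('S') − ord('A') = 18
'D': A..Z range, ord('D') − ord('A') = 3
'r': a..z range, 26 + ord('r') − ord('a') = 43
'4': 0..9 range, 52 + ord('4') − ord('0') = 56
'n': a..z range, 26 + ord('n') − ord('a') = 39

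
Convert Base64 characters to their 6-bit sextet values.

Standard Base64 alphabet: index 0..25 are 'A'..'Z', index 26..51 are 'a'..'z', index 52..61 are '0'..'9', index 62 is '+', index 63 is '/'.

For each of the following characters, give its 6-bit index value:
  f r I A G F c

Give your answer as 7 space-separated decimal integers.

'f': a..z range, 26 + ord('f') − ord('a') = 31
'r': a..z range, 26 + ord('r') − ord('a') = 43
'I': A..Z range, ord('I') − ord('A') = 8
'A': A..Z range, ord('A') − ord('A') = 0
'G': A..Z range, ord('G') − ord('A') = 6
'F': A..Z range, ord('F') − ord('A') = 5
'c': a..z range, 26 + ord('c') − ord('a') = 28

Answer: 31 43 8 0 6 5 28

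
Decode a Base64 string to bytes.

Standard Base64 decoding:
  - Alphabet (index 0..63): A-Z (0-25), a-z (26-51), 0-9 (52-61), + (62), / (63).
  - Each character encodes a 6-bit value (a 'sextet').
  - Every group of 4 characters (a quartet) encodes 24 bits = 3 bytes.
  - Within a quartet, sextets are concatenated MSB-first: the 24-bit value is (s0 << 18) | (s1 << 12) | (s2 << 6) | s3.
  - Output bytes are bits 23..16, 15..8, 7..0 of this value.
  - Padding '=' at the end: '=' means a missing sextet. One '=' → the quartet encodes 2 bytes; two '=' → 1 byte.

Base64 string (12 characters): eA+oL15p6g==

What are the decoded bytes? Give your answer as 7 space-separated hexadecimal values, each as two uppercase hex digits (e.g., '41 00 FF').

Answer: 78 0F A8 2F 5E 69 EA

Derivation:
After char 0 ('e'=30): chars_in_quartet=1 acc=0x1E bytes_emitted=0
After char 1 ('A'=0): chars_in_quartet=2 acc=0x780 bytes_emitted=0
After char 2 ('+'=62): chars_in_quartet=3 acc=0x1E03E bytes_emitted=0
After char 3 ('o'=40): chars_in_quartet=4 acc=0x780FA8 -> emit 78 0F A8, reset; bytes_emitted=3
After char 4 ('L'=11): chars_in_quartet=1 acc=0xB bytes_emitted=3
After char 5 ('1'=53): chars_in_quartet=2 acc=0x2F5 bytes_emitted=3
After char 6 ('5'=57): chars_in_quartet=3 acc=0xBD79 bytes_emitted=3
After char 7 ('p'=41): chars_in_quartet=4 acc=0x2F5E69 -> emit 2F 5E 69, reset; bytes_emitted=6
After char 8 ('6'=58): chars_in_quartet=1 acc=0x3A bytes_emitted=6
After char 9 ('g'=32): chars_in_quartet=2 acc=0xEA0 bytes_emitted=6
Padding '==': partial quartet acc=0xEA0 -> emit EA; bytes_emitted=7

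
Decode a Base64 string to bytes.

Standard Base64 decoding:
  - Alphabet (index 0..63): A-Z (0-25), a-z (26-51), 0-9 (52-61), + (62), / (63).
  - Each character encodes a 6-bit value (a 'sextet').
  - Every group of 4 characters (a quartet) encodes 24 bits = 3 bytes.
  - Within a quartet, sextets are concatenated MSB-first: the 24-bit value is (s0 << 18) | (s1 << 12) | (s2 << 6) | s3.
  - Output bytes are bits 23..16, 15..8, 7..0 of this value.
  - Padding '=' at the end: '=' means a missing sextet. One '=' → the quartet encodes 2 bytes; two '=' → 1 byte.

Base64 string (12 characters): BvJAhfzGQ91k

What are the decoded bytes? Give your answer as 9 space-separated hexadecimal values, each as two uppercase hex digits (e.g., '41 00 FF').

Answer: 06 F2 40 85 FC C6 43 DD 64

Derivation:
After char 0 ('B'=1): chars_in_quartet=1 acc=0x1 bytes_emitted=0
After char 1 ('v'=47): chars_in_quartet=2 acc=0x6F bytes_emitted=0
After char 2 ('J'=9): chars_in_quartet=3 acc=0x1BC9 bytes_emitted=0
After char 3 ('A'=0): chars_in_quartet=4 acc=0x6F240 -> emit 06 F2 40, reset; bytes_emitted=3
After char 4 ('h'=33): chars_in_quartet=1 acc=0x21 bytes_emitted=3
After char 5 ('f'=31): chars_in_quartet=2 acc=0x85F bytes_emitted=3
After char 6 ('z'=51): chars_in_quartet=3 acc=0x217F3 bytes_emitted=3
After char 7 ('G'=6): chars_in_quartet=4 acc=0x85FCC6 -> emit 85 FC C6, reset; bytes_emitted=6
After char 8 ('Q'=16): chars_in_quartet=1 acc=0x10 bytes_emitted=6
After char 9 ('9'=61): chars_in_quartet=2 acc=0x43D bytes_emitted=6
After char 10 ('1'=53): chars_in_quartet=3 acc=0x10F75 bytes_emitted=6
After char 11 ('k'=36): chars_in_quartet=4 acc=0x43DD64 -> emit 43 DD 64, reset; bytes_emitted=9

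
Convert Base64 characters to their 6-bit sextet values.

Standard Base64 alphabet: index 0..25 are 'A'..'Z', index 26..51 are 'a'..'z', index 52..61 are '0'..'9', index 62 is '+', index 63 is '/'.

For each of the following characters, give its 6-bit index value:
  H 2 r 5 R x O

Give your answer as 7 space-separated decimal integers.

'H': A..Z range, ord('H') − ord('A') = 7
'2': 0..9 range, 52 + ord('2') − ord('0') = 54
'r': a..z range, 26 + ord('r') − ord('a') = 43
'5': 0..9 range, 52 + ord('5') − ord('0') = 57
'R': A..Z range, ord('R') − ord('A') = 17
'x': a..z range, 26 + ord('x') − ord('a') = 49
'O': A..Z range, ord('O') − ord('A') = 14

Answer: 7 54 43 57 17 49 14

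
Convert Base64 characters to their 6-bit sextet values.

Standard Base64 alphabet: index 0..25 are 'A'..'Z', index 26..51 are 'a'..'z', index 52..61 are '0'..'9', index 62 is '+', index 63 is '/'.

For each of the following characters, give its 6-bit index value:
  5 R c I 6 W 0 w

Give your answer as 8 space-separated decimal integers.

Answer: 57 17 28 8 58 22 52 48

Derivation:
'5': 0..9 range, 52 + ord('5') − ord('0') = 57
'R': A..Z range, ord('R') − ord('A') = 17
'c': a..z range, 26 + ord('c') − ord('a') = 28
'I': A..Z range, ord('I') − ord('A') = 8
'6': 0..9 range, 52 + ord('6') − ord('0') = 58
'W': A..Z range, ord('W') − ord('A') = 22
'0': 0..9 range, 52 + ord('0') − ord('0') = 52
'w': a..z range, 26 + ord('w') − ord('a') = 48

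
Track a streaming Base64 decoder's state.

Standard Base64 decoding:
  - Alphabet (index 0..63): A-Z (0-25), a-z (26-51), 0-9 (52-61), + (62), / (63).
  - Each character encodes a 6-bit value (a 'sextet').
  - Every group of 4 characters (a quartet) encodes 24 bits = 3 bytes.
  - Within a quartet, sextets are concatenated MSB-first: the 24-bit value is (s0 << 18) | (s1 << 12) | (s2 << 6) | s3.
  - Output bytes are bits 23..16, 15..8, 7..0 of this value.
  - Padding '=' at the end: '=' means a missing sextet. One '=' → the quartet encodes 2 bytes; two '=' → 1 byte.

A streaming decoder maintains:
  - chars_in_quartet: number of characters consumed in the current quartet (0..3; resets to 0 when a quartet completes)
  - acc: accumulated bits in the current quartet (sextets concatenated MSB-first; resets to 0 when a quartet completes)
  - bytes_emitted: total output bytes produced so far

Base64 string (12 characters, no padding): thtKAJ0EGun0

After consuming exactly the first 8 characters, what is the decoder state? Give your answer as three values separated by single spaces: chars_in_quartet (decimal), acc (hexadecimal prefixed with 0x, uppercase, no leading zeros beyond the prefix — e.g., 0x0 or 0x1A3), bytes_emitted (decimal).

Answer: 0 0x0 6

Derivation:
After char 0 ('t'=45): chars_in_quartet=1 acc=0x2D bytes_emitted=0
After char 1 ('h'=33): chars_in_quartet=2 acc=0xB61 bytes_emitted=0
After char 2 ('t'=45): chars_in_quartet=3 acc=0x2D86D bytes_emitted=0
After char 3 ('K'=10): chars_in_quartet=4 acc=0xB61B4A -> emit B6 1B 4A, reset; bytes_emitted=3
After char 4 ('A'=0): chars_in_quartet=1 acc=0x0 bytes_emitted=3
After char 5 ('J'=9): chars_in_quartet=2 acc=0x9 bytes_emitted=3
After char 6 ('0'=52): chars_in_quartet=3 acc=0x274 bytes_emitted=3
After char 7 ('E'=4): chars_in_quartet=4 acc=0x9D04 -> emit 00 9D 04, reset; bytes_emitted=6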